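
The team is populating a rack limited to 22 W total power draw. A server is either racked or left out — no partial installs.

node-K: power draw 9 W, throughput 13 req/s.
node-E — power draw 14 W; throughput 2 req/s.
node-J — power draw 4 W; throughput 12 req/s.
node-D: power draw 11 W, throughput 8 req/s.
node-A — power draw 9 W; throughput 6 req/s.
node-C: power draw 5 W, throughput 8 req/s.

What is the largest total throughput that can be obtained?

33

Allowing fractional choices, the relaxed optimum would be about 35.9, but servers are indivisible.
node-J + node-D + node-C: power draw 4 + 11 + 5 = 20 ≤ 22, throughput 12 + 8 + 8 = 28.
node-K + node-J + node-C: power draw 9 + 4 + 5 = 18 ≤ 22, throughput 13 + 12 + 8 = 33.
node-K + node-J + node-A: power draw 9 + 4 + 9 = 22 ≤ 22, throughput 13 + 12 + 6 = 31.
Best is node-K, node-J, and node-C with total throughput 33.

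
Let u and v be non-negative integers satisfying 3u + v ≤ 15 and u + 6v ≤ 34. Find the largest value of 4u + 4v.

The continuous relaxation peaks at (3.29, 5.12) with value 33.65; rounding to a feasible lattice point costs some objective.
(u,v)=(3,5): 3·3+1·5=14≤15, 1·3+6·5=33≤34, objective 32.
(u,v)=(2,5): 3·2+1·5=11≤15, 1·2+6·5=32≤34, objective 28.
No feasible integer point exceeds 32.

32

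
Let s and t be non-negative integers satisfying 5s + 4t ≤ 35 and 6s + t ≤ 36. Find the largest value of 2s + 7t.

(s,t)=(0,8) is feasible, giving 56.
(s,t)=(1,7) is feasible, giving 51.
(s,t)=(0,7) is feasible, giving 49.
Maximum is 56 at (s,t)=(0,8).

56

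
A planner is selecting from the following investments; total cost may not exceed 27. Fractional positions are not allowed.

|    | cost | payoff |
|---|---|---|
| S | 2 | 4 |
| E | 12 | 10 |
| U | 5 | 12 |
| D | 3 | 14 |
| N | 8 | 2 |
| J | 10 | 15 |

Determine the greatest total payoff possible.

45

Allowing fractional choices, the relaxed optimum would be about 50.8, but investments are indivisible.
S + U + D + J: cost 2 + 5 + 3 + 10 = 20 ≤ 27, payoff 4 + 12 + 14 + 15 = 45.
U + D + N + J: cost 5 + 3 + 8 + 10 = 26 ≤ 27, payoff 12 + 14 + 2 + 15 = 43.
Best is S, U, D, and J with total payoff 45.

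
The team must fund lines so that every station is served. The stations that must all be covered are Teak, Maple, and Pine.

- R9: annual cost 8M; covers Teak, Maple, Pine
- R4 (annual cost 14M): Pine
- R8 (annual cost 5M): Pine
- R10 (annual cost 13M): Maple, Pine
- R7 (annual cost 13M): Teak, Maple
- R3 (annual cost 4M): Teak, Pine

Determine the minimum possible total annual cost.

8

The greedy cost-per-new-station heuristic would pick R3 and R9 for 12, but a cheaper cover exists.
R9 alone covers Teak, Maple, Pine — every station.
Total annual cost: 8.
No cover costs less than 8.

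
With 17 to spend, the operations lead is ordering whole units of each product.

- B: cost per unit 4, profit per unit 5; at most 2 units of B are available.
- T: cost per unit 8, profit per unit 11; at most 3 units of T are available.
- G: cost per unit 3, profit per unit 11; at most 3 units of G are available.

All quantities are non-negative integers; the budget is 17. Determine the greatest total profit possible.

Take 1×T and 3×G: cost 17 ≤ 17, profit 1·11 + 3·11 = 44.
G has the best ratio (11/3) and is taken to its limit of 3; remaining capacity is filled optimally with the others.

44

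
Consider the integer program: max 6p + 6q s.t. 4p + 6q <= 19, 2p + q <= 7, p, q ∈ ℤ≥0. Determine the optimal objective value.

24

Relaxing integrality, the LP optimum is 24.75 at (p,q) = (2.88, 1.25), which is not an integer point.
(p,q)=(3,1) is feasible, giving 24.
(p,q)=(1,2) is feasible, giving 18.
(p,q)=(2,1) is feasible, giving 18.
The best lattice point is (3,1), giving 24.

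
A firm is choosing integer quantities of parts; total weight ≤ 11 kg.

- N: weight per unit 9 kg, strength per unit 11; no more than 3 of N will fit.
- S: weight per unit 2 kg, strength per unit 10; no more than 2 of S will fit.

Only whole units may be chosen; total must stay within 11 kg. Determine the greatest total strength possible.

Take 1×N and 1×S: weight 11 ≤ 11, strength 1·11 + 1·10 = 21.
No other integer combination yields more.

21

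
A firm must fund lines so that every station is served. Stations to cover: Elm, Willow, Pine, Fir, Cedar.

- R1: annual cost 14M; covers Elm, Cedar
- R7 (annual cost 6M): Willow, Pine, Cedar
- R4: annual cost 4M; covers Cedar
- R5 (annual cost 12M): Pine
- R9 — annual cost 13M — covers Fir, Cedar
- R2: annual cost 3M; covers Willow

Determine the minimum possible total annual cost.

33

This is an integer covering problem.
Choose R1, R7, and R9: together they cover Elm, Willow, Pine, Fir, Cedar — every station.
Total annual cost: 14 + 6 + 13 = 33.
No cover costs less than 33.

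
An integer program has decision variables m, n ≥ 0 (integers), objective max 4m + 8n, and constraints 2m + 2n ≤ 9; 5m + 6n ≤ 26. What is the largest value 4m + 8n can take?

The continuous relaxation peaks at (0, 4.33) with value 34.67; rounding to a feasible lattice point costs some objective.
(m,n)=(0,4): 2·0+2·4=8≤9, 5·0+6·4=24≤26, objective 32.
(m,n)=(1,3): 2·1+2·3=8≤9, 5·1+6·3=23≤26, objective 28.
Maximum is 32 at (m,n)=(0,4).

32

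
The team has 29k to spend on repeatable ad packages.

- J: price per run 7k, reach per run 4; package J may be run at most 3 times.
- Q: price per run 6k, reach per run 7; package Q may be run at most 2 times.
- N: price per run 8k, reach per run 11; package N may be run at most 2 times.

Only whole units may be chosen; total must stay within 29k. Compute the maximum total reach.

36

Take 2×Q and 2×N: price 28 ≤ 29, reach 2·7 + 2·11 = 36.
N has the best ratio (11/8) and is taken to its limit of 2; remaining capacity is filled optimally with the others.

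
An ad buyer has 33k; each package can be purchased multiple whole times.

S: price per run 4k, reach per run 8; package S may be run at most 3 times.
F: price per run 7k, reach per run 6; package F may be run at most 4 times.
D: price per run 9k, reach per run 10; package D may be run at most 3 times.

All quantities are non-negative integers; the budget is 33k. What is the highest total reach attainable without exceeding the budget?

3×S and 2×D: price 30 ≤ 33, reach 3·8 + 2·10 = 44.
2×S, 1×F, and 2×D: price 33 ≤ 33, reach 2·8 + 1·6 + 2·10 = 42.
Best is 44.

44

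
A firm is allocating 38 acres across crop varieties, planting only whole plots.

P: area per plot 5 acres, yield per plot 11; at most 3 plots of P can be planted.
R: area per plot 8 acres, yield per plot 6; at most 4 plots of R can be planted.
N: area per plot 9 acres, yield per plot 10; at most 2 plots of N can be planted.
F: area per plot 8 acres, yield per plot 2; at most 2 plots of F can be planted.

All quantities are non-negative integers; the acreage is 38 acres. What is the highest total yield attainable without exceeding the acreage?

This is a bounded integer knapsack.
3×P and 2×N: area 33 ≤ 38, yield 3·11 + 2·10 = 53.
3×P, 1×R, and 1×N: area 32 ≤ 38, yield 3·11 + 1·6 + 1·10 = 49.
Best is 53.

53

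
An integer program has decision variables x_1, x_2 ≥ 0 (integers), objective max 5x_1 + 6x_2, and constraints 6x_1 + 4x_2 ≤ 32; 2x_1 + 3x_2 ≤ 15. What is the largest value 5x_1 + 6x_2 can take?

(x_1,x_2)=(3,3): 6·3+4·3=30≤32, 2·3+3·3=15≤15, objective 33.
(x_1,x_2)=(4,2): 6·4+4·2=32≤32, 2·4+3·2=14≤15, objective 32.
The best lattice point is (3,3), giving 33.

33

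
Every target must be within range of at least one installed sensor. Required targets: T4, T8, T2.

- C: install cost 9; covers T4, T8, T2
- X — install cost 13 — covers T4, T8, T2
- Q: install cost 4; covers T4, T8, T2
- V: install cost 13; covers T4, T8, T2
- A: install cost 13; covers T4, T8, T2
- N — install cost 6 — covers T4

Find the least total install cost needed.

4

Q alone covers T4, T8, T2 — every target.
Total install cost: 4.
No cover costs less than 4.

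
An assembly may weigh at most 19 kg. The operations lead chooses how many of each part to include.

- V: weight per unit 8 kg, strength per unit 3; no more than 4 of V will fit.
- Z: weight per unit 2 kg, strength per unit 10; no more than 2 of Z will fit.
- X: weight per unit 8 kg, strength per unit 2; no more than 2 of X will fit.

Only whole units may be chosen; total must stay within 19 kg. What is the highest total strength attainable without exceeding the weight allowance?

23

This is a bounded integer knapsack.
Take 1×V and 2×Z: weight 12 ≤ 19, strength 1·3 + 2·10 = 23.
Z has the best ratio (10/2) and is taken to its limit of 2; remaining capacity is filled optimally with the others.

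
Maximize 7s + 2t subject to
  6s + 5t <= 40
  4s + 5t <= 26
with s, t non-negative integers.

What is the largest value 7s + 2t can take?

42

The continuous relaxation peaks at (6.5, 0) with value 45.50; rounding to a feasible lattice point costs some objective.
(s,t)=(6,0): 6·6+5·0=36≤40, 4·6+5·0=24≤26, objective 42.
(s,t)=(5,1): 6·5+5·1=35≤40, 4·5+5·1=25≤26, objective 37.
The best lattice point is (6,0), giving 42.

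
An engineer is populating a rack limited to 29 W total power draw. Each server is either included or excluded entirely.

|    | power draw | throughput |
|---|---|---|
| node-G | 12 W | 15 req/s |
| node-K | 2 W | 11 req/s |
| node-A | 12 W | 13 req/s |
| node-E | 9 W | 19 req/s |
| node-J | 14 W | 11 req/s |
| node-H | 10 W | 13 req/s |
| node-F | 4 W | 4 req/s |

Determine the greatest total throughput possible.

node-G + node-K + node-E + node-F: power draw 12 + 2 + 9 + 4 = 27 ≤ 29, throughput 15 + 11 + 19 + 4 = 49.
node-K + node-E + node-H + node-F: power draw 2 + 9 + 10 + 4 = 25 ≤ 29, throughput 11 + 19 + 13 + 4 = 47.
Best is node-G, node-K, node-E, and node-F with total throughput 49.

49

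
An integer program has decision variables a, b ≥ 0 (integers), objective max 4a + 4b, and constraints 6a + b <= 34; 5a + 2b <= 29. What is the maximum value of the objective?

(a,b)=(0,14) is feasible, giving 56.
(a,b)=(0,13) is feasible, giving 52.
The best lattice point is (0,14), giving 56.

56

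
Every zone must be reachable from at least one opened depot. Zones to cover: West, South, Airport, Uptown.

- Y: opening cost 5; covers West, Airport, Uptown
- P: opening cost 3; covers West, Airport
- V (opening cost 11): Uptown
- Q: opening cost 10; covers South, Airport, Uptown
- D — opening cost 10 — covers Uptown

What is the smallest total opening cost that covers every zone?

13

The greedy cost-per-new-zone heuristic would pick P, Y, and Q for 18, but a cheaper cover exists.
Choose P and Q: together they cover West, South, Airport, Uptown — every zone.
Total opening cost: 3 + 10 = 13.
No cover costs less than 13.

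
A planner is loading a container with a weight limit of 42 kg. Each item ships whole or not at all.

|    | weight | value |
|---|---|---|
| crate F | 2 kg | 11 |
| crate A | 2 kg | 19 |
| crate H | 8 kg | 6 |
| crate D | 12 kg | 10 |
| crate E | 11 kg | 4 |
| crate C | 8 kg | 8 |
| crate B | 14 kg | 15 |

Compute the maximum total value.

Allowing fractional choices, the relaxed optimum would be about 66.0, but items are indivisible.
crate F + crate A + crate H + crate D + crate B: weight 2 + 2 + 8 + 12 + 14 = 38 ≤ 42, value 11 + 19 + 6 + 10 + 15 = 61.
crate F + crate A + crate D + crate C + crate B: weight 2 + 2 + 12 + 8 + 14 = 38 ≤ 42, value 11 + 19 + 10 + 8 + 15 = 63.
Best is crate F, crate A, crate D, crate C, and crate B with total value 63.

63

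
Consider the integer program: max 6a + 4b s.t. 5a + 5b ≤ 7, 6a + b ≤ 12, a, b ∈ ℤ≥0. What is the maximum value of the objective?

6

(a,b)=(1,0) is feasible, giving 6.
(a,b)=(0,1) is feasible, giving 4.
(a,b)=(0,0) is feasible, giving 0.
The best lattice point is (1,0), giving 6.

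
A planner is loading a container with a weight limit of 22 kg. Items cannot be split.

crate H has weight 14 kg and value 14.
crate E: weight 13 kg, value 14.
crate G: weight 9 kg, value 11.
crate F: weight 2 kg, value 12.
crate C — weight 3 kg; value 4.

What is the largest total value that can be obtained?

30

This is a 0-1 knapsack instance.
crate H + crate F + crate C: weight 14 + 2 + 3 = 19 ≤ 22, value 14 + 12 + 4 = 30.
crate G + crate F + crate C: weight 9 + 2 + 3 = 14 ≤ 22, value 11 + 12 + 4 = 27.
crate E + crate F + crate C: weight 13 + 2 + 3 = 18 ≤ 22, value 14 + 12 + 4 = 30.
The maximum value is 30; one optimal choice is crate E, crate F, and crate C.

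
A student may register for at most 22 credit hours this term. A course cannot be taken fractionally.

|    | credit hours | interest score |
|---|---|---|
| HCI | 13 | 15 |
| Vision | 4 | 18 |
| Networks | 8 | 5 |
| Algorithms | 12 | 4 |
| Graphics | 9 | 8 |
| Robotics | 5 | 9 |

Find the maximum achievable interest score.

Vision + Graphics + Robotics: credit hours 4 + 9 + 5 = 18 ≤ 22, interest score 18 + 8 + 9 = 35.
HCI + Vision: credit hours 13 + 4 = 17 ≤ 22, interest score 15 + 18 = 33.
HCI + Vision + Robotics: credit hours 13 + 4 + 5 = 22 ≤ 22, interest score 15 + 18 + 9 = 42.
Best is HCI, Vision, and Robotics with total interest score 42.

42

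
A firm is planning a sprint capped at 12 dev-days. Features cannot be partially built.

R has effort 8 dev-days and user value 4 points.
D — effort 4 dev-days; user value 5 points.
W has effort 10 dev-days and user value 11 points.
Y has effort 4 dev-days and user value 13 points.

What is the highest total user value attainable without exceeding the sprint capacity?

Allowing fractional choices, the relaxed optimum would be about 22.4, but features are indivisible.
R + Y: effort 8 + 4 = 12 ≤ 12, user value 4 + 13 = 17.
D + Y: effort 4 + 4 = 8 ≤ 12, user value 5 + 13 = 18.
Best is D and Y with total user value 18.

18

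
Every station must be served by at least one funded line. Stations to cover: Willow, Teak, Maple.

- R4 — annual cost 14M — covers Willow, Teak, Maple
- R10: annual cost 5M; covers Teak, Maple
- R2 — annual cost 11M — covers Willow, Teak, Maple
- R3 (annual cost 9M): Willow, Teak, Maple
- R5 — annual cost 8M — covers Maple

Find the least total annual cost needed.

The greedy cost-per-new-station heuristic would pick R10 and R3 for 14, but a cheaper cover exists.
R3 alone covers Willow, Teak, Maple — every station.
Total annual cost: 9.
No cover costs less than 9.

9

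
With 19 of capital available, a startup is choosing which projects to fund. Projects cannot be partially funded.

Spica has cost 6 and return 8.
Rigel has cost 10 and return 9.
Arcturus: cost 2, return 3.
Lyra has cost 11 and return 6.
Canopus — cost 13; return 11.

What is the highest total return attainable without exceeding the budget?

Treat it as a binary knapsack problem.
Allowing fractional choices, the relaxed optimum would be about 20.8, but projects are indivisible.
Spica + Rigel: cost 6 + 10 = 16 ≤ 19, return 8 + 9 = 17.
Spica + Canopus: cost 6 + 13 = 19 ≤ 19, return 8 + 11 = 19.
Spica + Rigel + Arcturus: cost 6 + 10 + 2 = 18 ≤ 19, return 8 + 9 + 3 = 20.
Best is Spica, Rigel, and Arcturus with total return 20.

20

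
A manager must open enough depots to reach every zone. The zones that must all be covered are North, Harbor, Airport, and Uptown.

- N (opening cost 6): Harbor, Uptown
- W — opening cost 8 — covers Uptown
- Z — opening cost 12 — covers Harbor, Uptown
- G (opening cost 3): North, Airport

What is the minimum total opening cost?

Choose N and G: together they cover North, Harbor, Airport, Uptown — every zone.
Total opening cost: 6 + 3 = 9.
No cover costs less than 9.

9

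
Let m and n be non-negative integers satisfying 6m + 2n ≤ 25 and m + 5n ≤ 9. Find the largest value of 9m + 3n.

The continuous relaxation peaks at (4.17, 0) with value 37.50; rounding to a feasible lattice point costs some objective.
(m,n)=(4,0): 6·4+2·0=24≤25, 1·4+5·0=4≤9, objective 36.
(m,n)=(3,1): 6·3+2·1=20≤25, 1·3+5·1=8≤9, objective 30.
(m,n)=(3,0): 6·3+2·0=18≤25, 1·3+5·0=3≤9, objective 27.
No feasible integer point exceeds 36.

36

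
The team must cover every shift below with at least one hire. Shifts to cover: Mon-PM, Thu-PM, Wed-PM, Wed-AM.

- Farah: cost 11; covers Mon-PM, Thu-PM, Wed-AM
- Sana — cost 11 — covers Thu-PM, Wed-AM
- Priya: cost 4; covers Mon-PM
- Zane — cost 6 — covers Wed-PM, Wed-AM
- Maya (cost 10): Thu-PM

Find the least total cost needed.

The greedy cost-per-new-shift heuristic would pick Zane, Priya, and Maya for 20, but a cheaper cover exists.
Choose Farah and Zane: together they cover Mon-PM, Thu-PM, Wed-PM, Wed-AM — every shift.
Total cost: 11 + 6 = 17.
No cover costs less than 17.

17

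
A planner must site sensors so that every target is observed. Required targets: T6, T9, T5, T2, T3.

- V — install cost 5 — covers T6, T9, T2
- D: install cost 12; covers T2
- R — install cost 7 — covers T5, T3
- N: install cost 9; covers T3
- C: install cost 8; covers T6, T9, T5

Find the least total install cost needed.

12

Choose V and R: together they cover T6, T9, T5, T2, T3 — every target.
Total install cost: 5 + 7 = 12.
No cover costs less than 12.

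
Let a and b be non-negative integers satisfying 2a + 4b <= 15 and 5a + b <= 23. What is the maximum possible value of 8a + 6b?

(a,b)=(4,1): 2·4+4·1=12≤15, 5·4+1·1=21≤23, objective 38.
(a,b)=(3,2): 2·3+4·2=14≤15, 5·3+1·2=17≤23, objective 36.
Maximum is 38 at (a,b)=(4,1).

38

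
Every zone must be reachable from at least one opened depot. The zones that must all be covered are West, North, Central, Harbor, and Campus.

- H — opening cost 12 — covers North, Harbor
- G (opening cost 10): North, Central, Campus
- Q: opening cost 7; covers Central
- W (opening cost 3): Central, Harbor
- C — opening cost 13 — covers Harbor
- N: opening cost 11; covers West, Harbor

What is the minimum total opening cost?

The greedy cost-per-new-zone heuristic would pick W, G, and N for 24, but a cheaper cover exists.
Choose G and N: together they cover West, North, Central, Harbor, Campus — every zone.
Total opening cost: 10 + 11 = 21.
No cover costs less than 21.

21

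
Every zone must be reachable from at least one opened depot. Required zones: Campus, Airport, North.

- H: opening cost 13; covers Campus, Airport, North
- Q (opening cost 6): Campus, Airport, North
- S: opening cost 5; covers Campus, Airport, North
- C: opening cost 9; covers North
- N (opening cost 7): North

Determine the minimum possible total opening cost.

5

S alone covers Campus, Airport, North — every zone.
Total opening cost: 5.
No cover costs less than 5.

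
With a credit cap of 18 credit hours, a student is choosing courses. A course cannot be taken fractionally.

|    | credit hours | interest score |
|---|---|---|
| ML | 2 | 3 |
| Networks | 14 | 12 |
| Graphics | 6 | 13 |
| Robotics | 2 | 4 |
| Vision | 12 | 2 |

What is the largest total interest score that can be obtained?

20

Take ML, Graphics, and Robotics: credit hours 2 + 6 + 2 = 10 ≤ 18, interest score 3 + 13 + 4 = 20.
No other feasible combination does better.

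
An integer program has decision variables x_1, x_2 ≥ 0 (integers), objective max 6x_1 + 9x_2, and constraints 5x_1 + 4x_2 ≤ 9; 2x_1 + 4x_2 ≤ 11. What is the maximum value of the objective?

18

(x_1,x_2)=(0,2): 5·0+4·2=8≤9, 2·0+4·2=8≤11, objective 18.
(x_1,x_2)=(1,1): 5·1+4·1=9≤9, 2·1+4·1=6≤11, objective 15.
(x_1,x_2)=(0,1): 5·0+4·1=4≤9, 2·0+4·1=4≤11, objective 9.
Maximum is 18 at (x_1,x_2)=(0,2).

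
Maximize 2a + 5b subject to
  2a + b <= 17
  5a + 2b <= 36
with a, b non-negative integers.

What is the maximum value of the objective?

(a,b)=(0,17) is feasible, giving 85.
(a,b)=(0,16) is feasible, giving 80.
The best lattice point is (0,17), giving 85.

85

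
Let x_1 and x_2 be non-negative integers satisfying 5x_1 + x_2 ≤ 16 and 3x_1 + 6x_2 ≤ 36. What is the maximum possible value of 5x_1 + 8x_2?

50

Relaxing integrality, the LP optimum is 50.22 at (x_1,x_2) = (2.22, 4.89), which is not an integer point.
(x_1,x_2)=(2,5): 5·2+1·5=15≤16, 3·2+6·5=36≤36, objective 50.
(x_1,x_2)=(1,5): 5·1+1·5=10≤16, 3·1+6·5=33≤36, objective 45.
(x_1,x_2)=(2,4): 5·2+1·4=14≤16, 3·2+6·4=30≤36, objective 42.
No feasible integer point exceeds 50.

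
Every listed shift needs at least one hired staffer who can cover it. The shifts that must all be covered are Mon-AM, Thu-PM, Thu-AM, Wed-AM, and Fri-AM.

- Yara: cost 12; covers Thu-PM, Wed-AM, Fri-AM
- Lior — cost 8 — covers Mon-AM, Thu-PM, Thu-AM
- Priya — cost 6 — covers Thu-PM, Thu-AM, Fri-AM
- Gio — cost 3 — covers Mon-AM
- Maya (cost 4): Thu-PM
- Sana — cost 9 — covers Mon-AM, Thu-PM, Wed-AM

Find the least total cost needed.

15

Choose Priya and Sana: together they cover Mon-AM, Thu-PM, Thu-AM, Wed-AM, Fri-AM — every shift.
Total cost: 6 + 9 = 15.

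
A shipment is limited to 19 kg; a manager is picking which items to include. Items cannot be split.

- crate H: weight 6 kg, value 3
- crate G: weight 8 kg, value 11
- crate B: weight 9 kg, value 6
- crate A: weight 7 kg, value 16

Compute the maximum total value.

This is a 0-1 knapsack instance.
Take crate G and crate A: weight 8 + 7 = 15 ≤ 19, value 11 + 16 = 27.
No other feasible combination does better.

27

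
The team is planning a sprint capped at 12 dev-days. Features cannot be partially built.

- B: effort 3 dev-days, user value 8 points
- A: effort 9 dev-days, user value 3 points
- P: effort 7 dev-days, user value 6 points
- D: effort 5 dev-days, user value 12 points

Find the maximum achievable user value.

20

P + D: effort 7 + 5 = 12 ≤ 12, user value 6 + 12 = 18.
B + P: effort 3 + 7 = 10 ≤ 12, user value 8 + 6 = 14.
B + D: effort 3 + 5 = 8 ≤ 12, user value 8 + 12 = 20.
Best is B and D with total user value 20.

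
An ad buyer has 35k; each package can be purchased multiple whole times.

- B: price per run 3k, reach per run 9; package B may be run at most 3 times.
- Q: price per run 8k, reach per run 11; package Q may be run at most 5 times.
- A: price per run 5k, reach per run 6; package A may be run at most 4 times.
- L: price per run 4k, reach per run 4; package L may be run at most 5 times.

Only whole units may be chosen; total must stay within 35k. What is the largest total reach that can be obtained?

3×B, 2×Q, and 2×A: price 35 ≤ 35, reach 3·9 + 2·11 + 2·6 = 61.
3×B and 3×Q: price 33 ≤ 35, reach 3·9 + 3·11 = 60.
Best is 61.

61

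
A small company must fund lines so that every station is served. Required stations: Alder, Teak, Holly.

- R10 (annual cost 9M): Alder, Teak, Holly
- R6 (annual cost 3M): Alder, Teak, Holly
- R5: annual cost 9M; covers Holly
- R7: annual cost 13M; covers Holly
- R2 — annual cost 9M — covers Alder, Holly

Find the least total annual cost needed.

3

R6 alone covers Alder, Teak, Holly — every station.
Total annual cost: 3.
No cover costs less than 3.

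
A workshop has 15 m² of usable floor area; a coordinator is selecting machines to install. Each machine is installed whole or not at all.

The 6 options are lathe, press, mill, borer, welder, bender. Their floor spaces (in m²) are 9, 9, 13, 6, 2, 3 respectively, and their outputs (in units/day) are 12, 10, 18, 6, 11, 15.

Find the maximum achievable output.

38

This is a 0-1 knapsack instance.
lathe + welder + bender: floor space 9 + 2 + 3 = 14 ≤ 15, output 12 + 11 + 15 = 38.
press + welder + bender: floor space 9 + 2 + 3 = 14 ≤ 15, output 10 + 11 + 15 = 36.
borer + welder + bender: floor space 6 + 2 + 3 = 11 ≤ 15, output 6 + 11 + 15 = 32.
Best is lathe, welder, and bender with total output 38.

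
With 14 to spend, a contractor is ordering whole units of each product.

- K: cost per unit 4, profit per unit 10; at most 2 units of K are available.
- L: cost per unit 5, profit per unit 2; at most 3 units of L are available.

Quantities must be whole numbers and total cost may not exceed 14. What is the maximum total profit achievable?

22

K has the best ratio (10/4); taking only K gives at most 2×10 = 20 (stopped by the supply cap of 2).
Mixing does better — 2×K and 1×L: cost 13 ≤ 14, profit 2·10 + 1·2 = 22.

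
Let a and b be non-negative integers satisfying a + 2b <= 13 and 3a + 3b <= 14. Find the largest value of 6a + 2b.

Relaxing integrality, the LP optimum is 28.00 at (a,b) = (4.67, 0), which is not an integer point.
(a,b)=(4,0): 1·4+2·0=4≤13, 3·4+3·0=12≤14, objective 24.
(a,b)=(3,1): 1·3+2·1=5≤13, 3·3+3·1=12≤14, objective 20.
(a,b)=(3,0): 1·3+2·0=3≤13, 3·3+3·0=9≤14, objective 18.
No feasible integer point exceeds 24.

24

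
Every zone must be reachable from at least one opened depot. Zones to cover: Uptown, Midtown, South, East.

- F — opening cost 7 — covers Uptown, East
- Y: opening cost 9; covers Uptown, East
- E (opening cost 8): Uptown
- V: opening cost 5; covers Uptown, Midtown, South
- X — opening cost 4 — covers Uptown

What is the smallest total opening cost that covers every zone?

12

This is a weighted set-cover instance.
Choose F and V: together they cover Uptown, Midtown, South, East — every zone.
Total opening cost: 7 + 5 = 12.
No cover costs less than 12.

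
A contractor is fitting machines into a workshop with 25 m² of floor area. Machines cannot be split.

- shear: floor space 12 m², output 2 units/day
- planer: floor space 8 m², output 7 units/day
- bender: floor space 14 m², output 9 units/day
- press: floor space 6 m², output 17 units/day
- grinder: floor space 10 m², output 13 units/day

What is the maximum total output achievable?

Take planer, press, and grinder: floor space 8 + 6 + 10 = 24 ≤ 25, output 7 + 17 + 13 = 37.
No other feasible combination does better.

37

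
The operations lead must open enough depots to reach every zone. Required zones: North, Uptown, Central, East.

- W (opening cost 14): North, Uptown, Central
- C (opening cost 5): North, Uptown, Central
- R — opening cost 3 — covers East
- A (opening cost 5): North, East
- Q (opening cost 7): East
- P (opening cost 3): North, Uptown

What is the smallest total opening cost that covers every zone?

8

The greedy cost-per-new-zone heuristic would pick P, R, and C for 11, but a cheaper cover exists.
Choose C and R: together they cover North, Uptown, Central, East — every zone.
Total opening cost: 5 + 3 = 8.
No cover costs less than 8.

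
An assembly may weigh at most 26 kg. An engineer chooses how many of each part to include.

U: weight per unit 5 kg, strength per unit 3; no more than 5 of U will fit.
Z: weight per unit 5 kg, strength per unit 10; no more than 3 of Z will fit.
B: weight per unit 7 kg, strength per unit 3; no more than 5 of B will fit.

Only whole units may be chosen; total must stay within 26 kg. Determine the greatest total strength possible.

36

This is a bounded integer knapsack.
3×Z and 1×B: weight 22 ≤ 26, strength 3·10 + 1·3 = 33.
2×U and 3×Z: weight 25 ≤ 26, strength 2·3 + 3·10 = 36.
Best is 36.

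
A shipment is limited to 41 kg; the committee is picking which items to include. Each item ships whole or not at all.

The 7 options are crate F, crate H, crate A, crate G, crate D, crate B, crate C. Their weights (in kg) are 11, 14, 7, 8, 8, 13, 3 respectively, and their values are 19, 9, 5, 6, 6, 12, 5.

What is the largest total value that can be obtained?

Take crate F, crate H, crate B, and crate C: weight 11 + 14 + 13 + 3 = 41 ≤ 41, value 19 + 9 + 12 + 5 = 45.
No other feasible combination does better.

45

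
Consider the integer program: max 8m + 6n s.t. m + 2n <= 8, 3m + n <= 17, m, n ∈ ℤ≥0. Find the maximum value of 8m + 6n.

(m,n)=(5,1): 1·5+2·1=7≤8, 3·5+1·1=16≤17, objective 46.
(m,n)=(4,2): 1·4+2·2=8≤8, 3·4+1·2=14≤17, objective 44.
(m,n)=(5,0): 1·5+2·0=5≤8, 3·5+1·0=15≤17, objective 40.
The best lattice point is (5,1), giving 46.

46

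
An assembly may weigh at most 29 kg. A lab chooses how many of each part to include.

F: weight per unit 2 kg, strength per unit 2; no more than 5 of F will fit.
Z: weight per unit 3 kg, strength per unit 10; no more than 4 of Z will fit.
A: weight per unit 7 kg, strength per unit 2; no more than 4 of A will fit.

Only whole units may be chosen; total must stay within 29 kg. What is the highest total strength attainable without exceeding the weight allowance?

52

Z has the best ratio (10/3); taking only Z gives at most 4×10 = 40 (stopped by the supply cap of 4).
Mixing does better — 5×F, 4×Z, and 1×A: weight 29 ≤ 29, strength 5·2 + 4·10 + 1·2 = 52.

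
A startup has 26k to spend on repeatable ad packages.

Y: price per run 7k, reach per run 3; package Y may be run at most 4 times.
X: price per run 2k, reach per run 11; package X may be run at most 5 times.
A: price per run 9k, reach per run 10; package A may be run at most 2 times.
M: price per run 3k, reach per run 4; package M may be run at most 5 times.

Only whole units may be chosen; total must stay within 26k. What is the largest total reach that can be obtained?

75

This is a bounded integer knapsack.
5×X, 1×A, and 2×M: price 25 ≤ 26, reach 5·11 + 1·10 + 2·4 = 73.
5×X and 5×M: price 25 ≤ 26, reach 5·11 + 5·4 = 75.
Best is 75.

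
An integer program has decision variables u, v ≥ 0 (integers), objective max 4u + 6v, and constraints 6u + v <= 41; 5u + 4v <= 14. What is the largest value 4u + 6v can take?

(u,v)=(0,3): 6·0+1·3=3≤41, 5·0+4·3=12≤14, objective 18.
(u,v)=(1,2): 6·1+1·2=8≤41, 5·1+4·2=13≤14, objective 16.
(u,v)=(0,2): 6·0+1·2=2≤41, 5·0+4·2=8≤14, objective 12.
Maximum is 18 at (u,v)=(0,3).

18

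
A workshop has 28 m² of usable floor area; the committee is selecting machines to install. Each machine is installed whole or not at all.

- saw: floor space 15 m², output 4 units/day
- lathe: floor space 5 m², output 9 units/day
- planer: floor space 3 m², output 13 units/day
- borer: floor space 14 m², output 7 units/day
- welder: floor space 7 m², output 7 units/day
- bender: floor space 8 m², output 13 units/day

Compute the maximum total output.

42

planer + welder + bender: floor space 3 + 7 + 8 = 18 ≤ 28, output 13 + 7 + 13 = 33.
lathe + planer + welder + bender: floor space 5 + 3 + 7 + 8 = 23 ≤ 28, output 9 + 13 + 7 + 13 = 42.
lathe + planer + bender: floor space 5 + 3 + 8 = 16 ≤ 28, output 9 + 13 + 13 = 35.
Best is lathe, planer, welder, and bender with total output 42.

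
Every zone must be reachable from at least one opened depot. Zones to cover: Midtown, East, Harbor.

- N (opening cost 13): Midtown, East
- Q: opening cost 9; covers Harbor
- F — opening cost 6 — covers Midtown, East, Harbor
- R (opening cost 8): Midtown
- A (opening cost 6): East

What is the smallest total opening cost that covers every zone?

F alone covers Midtown, East, Harbor — every zone.
Total opening cost: 6.
No cover costs less than 6.

6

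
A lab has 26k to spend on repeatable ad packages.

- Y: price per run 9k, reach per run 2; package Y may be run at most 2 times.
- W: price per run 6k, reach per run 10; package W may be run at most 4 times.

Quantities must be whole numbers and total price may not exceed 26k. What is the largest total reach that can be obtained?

This is a bounded integer knapsack.
W has the best ratio (10/6); taking only W gives at most 4×10 = 40 (stopped by the price limit).
Optimal: 4×W: price 24 ≤ 26, reach 4·10 = 40.

40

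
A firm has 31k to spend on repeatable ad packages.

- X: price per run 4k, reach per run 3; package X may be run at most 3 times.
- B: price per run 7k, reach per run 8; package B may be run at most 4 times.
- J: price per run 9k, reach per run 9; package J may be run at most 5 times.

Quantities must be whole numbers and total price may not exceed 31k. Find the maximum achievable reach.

4×B: price 28 ≤ 31, reach 4·8 = 32.
3×B and 1×J: price 30 ≤ 31, reach 3·8 + 1·9 = 33.
Best is 33.

33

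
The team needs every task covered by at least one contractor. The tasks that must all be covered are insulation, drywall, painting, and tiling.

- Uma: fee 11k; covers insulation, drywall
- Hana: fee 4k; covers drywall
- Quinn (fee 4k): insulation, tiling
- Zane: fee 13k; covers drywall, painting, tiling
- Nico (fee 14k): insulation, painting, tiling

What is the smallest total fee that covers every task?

The greedy cost-per-new-task heuristic would pick Quinn, Hana, and Zane for 21, but a cheaper cover exists.
Choose Quinn and Zane: together they cover insulation, drywall, painting, tiling — every task.
Total fee: 4 + 13 = 17.
No cover costs less than 17.

17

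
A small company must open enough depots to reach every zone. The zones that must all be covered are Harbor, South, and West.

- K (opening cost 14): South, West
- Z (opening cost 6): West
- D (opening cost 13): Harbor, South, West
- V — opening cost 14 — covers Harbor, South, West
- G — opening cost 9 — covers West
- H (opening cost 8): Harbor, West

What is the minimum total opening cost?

This is an integer covering problem.
The greedy cost-per-new-zone heuristic would pick H and D for 21, but a cheaper cover exists.
D alone covers Harbor, South, West — every zone.
Total opening cost: 13.
No cover costs less than 13.

13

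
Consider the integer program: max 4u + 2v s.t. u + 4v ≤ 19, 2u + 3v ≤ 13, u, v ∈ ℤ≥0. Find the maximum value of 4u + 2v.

24

Relaxing integrality, the LP optimum is 26.00 at (u,v) = (6.5, 0), which is not an integer point.
(u,v)=(6,0): 1·6+4·0=6≤19, 2·6+3·0=12≤13, objective 24.
(u,v)=(5,1): 1·5+4·1=9≤19, 2·5+3·1=13≤13, objective 22.
(u,v)=(5,0): 1·5+4·0=5≤19, 2·5+3·0=10≤13, objective 20.
No feasible integer point exceeds 24.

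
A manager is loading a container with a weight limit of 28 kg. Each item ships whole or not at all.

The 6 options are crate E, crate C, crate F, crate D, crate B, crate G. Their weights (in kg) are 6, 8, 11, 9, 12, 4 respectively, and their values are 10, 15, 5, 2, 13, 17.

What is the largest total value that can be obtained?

Take crate C, crate B, and crate G: weight 8 + 12 + 4 = 24 ≤ 28, value 15 + 13 + 17 = 45.
No other feasible combination does better.

45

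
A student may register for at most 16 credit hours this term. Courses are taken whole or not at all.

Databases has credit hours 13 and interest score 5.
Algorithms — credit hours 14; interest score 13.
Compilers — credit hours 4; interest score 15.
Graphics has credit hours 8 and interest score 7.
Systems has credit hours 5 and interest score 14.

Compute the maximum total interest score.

29

Allowing fractional choices, the relaxed optimum would be about 35.5, but courses are indivisible.
Compilers + Systems: credit hours 4 + 5 = 9 ≤ 16, interest score 15 + 14 = 29.
Compilers + Graphics: credit hours 4 + 8 = 12 ≤ 16, interest score 15 + 7 = 22.
Best is Compilers and Systems with total interest score 29.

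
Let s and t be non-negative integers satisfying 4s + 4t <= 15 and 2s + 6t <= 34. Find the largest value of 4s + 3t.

12

(s,t)=(3,0) is feasible, giving 12.
(s,t)=(2,1) is feasible, giving 11.
(s,t)=(2,0) is feasible, giving 8.
No feasible integer point exceeds 12.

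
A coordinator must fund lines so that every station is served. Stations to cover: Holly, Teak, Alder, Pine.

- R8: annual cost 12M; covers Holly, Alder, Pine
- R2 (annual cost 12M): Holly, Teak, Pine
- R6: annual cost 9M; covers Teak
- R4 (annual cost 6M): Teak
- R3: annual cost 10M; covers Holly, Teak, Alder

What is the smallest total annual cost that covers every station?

18

The greedy cost-per-new-station heuristic would pick R3 and R8 for 22, but a cheaper cover exists.
Choose R8 and R4: together they cover Holly, Teak, Alder, Pine — every station.
Total annual cost: 12 + 6 = 18.
No cover costs less than 18.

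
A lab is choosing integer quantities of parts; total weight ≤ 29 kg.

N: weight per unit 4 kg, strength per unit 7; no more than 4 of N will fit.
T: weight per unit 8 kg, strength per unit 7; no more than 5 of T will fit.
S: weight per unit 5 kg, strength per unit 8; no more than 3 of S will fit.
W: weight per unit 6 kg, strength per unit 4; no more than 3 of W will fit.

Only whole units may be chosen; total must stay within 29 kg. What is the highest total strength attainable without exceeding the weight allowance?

N has the best ratio (7/4); taking only N gives at most 4×7 = 28 (stopped by the supply cap of 4).
Mixing does better — 3×N and 3×S: weight 27 ≤ 29, strength 3·7 + 3·8 = 45.

45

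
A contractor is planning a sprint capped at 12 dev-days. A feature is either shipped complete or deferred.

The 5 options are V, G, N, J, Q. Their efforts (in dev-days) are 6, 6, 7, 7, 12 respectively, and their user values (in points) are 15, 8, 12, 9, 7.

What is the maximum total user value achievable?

Take V and G: effort 6 + 6 = 12 ≤ 12, user value 15 + 8 = 23.
No other feasible combination does better.

23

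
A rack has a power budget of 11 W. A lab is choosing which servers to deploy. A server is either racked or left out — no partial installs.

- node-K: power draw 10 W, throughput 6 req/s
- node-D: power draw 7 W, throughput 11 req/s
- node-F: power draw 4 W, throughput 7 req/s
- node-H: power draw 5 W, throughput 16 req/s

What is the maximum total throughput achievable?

node-H: power draw 5 ≤ 11, throughput 16.
node-D + node-F: power draw 7 + 4 = 11 ≤ 11, throughput 11 + 7 = 18.
node-F + node-H: power draw 4 + 5 = 9 ≤ 11, throughput 7 + 16 = 23.
Best is node-F and node-H with total throughput 23.

23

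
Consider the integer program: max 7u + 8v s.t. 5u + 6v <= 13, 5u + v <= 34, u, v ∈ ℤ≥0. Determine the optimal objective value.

The continuous relaxation peaks at (2.6, 0) with value 18.20; rounding to a feasible lattice point costs some objective.
(u,v)=(0,2): 5·0+6·2=12≤13, 5·0+1·2=2≤34, objective 16.
(u,v)=(1,1): 5·1+6·1=11≤13, 5·1+1·1=6≤34, objective 15.
Maximum is 16 at (u,v)=(0,2).

16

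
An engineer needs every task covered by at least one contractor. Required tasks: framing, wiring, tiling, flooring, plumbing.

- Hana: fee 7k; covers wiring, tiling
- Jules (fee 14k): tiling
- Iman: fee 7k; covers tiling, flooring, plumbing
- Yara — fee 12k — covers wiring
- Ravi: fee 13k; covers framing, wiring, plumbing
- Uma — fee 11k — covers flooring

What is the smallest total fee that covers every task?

20

Choose Iman and Ravi: together they cover framing, wiring, tiling, flooring, plumbing — every task.
Total fee: 7 + 13 = 20.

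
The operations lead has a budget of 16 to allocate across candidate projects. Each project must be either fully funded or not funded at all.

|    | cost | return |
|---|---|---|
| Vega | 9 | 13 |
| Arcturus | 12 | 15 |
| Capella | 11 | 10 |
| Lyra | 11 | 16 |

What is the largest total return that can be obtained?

16

This is a 0-1 knapsack instance.
Allowing fractional choices, the relaxed optimum would be about 23.2, but projects are indivisible.
Lyra: cost 11 ≤ 16, return 16.
Vega: cost 9 ≤ 16, return 13.
Arcturus: cost 12 ≤ 16, return 15.
Best is Lyra with total return 16.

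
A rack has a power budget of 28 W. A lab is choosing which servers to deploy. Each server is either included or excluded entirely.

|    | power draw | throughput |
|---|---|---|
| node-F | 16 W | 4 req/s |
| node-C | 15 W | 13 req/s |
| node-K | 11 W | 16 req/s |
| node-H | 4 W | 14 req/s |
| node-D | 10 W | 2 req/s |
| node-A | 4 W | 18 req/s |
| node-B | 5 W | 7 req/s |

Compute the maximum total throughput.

55

node-K + node-H + node-A + node-B: power draw 11 + 4 + 4 + 5 = 24 ≤ 28, throughput 16 + 14 + 18 + 7 = 55.
node-C + node-H + node-A + node-B: power draw 15 + 4 + 4 + 5 = 28 ≤ 28, throughput 13 + 14 + 18 + 7 = 52.
node-K + node-H + node-A: power draw 11 + 4 + 4 = 19 ≤ 28, throughput 16 + 14 + 18 = 48.
Best is node-K, node-H, node-A, and node-B with total throughput 55.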